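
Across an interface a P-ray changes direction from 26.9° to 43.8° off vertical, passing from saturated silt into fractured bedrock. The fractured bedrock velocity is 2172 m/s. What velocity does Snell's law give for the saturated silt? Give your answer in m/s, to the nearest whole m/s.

Snell's law: sin 26.9°/V₁ = sin 43.8°/V₂.
V₁ = V₂·sin 26.9°/sin 43.8° = 2172 × 0.6537 = 1419.78 m/s.

1420 m/s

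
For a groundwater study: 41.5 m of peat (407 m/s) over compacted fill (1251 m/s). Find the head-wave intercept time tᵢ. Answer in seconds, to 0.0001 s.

0.1928 s

θ_c = arcsin(V₁/V₂) = arcsin(407/1251) = 18.99°; cos θ_c = 0.9456.
tᵢ = 2h·cos θ_c / V₁ = 2·41.5·0.9456 / 407 = 0.19284 s.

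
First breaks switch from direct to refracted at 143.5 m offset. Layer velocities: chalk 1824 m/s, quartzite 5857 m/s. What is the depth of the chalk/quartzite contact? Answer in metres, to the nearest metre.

h = (x_cross/2)·√((V₂−V₁)/(V₂+V₁)).
(V₂−V₁)/(V₂+V₁) = (5857−1824)/(5857+1824) = 0.5251; √ = 0.7246.
h = (143.5/2)·0.7246 = 51.99 m.

52 m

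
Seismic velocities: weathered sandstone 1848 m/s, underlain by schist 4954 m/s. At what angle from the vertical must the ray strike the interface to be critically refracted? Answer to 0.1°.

At critical incidence the refracted ray runs along the interface (θ₂ = 90°), so sin θ_c = V₁/V₂.
θ_c = arcsin(1848/4954) = arcsin 0.3730 = 21.90°.

21.9°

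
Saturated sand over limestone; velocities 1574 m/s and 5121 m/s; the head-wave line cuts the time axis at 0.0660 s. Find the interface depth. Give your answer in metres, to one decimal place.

θ_c = arcsin(1574/5121) = 17.90°; cos θ_c = 0.9516.
tᵢ = 2h cos θ_c/V₁ ⇒ h = tᵢ·V₁/(2 cos θ_c) = 0.066·1574/(2·0.9516) = 54.58 m.

54.6 m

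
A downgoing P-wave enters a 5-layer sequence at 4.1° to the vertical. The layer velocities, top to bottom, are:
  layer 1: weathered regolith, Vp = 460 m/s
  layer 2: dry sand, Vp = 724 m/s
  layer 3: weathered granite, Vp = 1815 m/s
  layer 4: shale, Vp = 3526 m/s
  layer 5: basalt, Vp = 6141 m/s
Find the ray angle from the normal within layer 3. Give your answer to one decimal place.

Ray parameter p = sin 4.1° / 460 = 1.5543e-04 s/m.
sin θ_3 = p·V_3 = 1.5543e-04 × 1815 = 0.2821.
θ_3 = arcsin 0.2821 = 16.39°.

16.4°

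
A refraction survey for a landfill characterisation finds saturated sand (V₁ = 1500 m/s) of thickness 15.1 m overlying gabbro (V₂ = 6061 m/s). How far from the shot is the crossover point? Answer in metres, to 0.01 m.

θ_c = arcsin(1500/6061) = 14.33°, so cos θ_c = 0.9689 and tᵢ = 2h cos θ_c/V₁ = 0.0195 s.
At crossover x/V₁ = x/V₂ + tᵢ ⇒ x = tᵢ/(1/V₁ − 1/V₂) = 0.01951/(6.6667e-04 − 1.6499e-04) = 38.88 m.

38.88 m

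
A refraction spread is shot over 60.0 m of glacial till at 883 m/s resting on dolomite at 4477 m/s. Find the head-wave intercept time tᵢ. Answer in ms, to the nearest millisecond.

133 ms

tᵢ = 2h·√(V₂²−V₁²)/(V₁V₂).
√(V₂²−V₁²) = √(4477²−883²) = 4389.1 m/s.
tᵢ = 2·60.0·4389.1/(883·4477) = 0.13323 s.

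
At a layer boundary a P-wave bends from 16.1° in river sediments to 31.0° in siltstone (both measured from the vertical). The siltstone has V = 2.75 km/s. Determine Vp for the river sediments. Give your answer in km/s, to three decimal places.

1.481 km/s

sin 16.1° = 0.2773; sin 31.0° = 0.5150.
V₁ = V₂·(sin θ₁/sin θ₂) = 2.75·(0.2773/0.5150) = 1.481 km/s.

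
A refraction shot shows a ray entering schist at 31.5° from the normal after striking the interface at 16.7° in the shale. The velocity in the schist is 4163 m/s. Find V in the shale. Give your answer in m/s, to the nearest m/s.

2290 m/s

sin 16.7° = 0.2874; sin 31.5° = 0.5225.
V₁ = V₂·(sin θ₁/sin θ₂) = 4163·(0.2874/0.5225) = 2289.54 m/s.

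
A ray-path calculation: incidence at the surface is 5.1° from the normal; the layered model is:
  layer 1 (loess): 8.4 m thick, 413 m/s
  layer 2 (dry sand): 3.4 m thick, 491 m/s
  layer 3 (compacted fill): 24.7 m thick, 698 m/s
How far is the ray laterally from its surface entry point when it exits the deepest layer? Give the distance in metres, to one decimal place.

p = sin θ₁/V₁ = sin 5.1°/413 = 2.1524e-04 s/m is conserved through the stack.
Layer 1: θ = 5.10°; offset = 8.4·tan 5.10° = 0.750 m.
Layer 2: sin θ = p·491 = 0.1057 → θ = 6.07°; offset = 3.4·tan 6.07° = 0.361 m.
Layer 3: sin θ = p·698 = 0.1502 → θ = 8.64°; offset = 24.7·tan 8.64° = 3.753 m.
Σ offsets = 4.865 m.

4.9 m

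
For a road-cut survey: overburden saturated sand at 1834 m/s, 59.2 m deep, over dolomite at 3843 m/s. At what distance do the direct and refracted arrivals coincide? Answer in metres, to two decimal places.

199.03 m

θ_c = arcsin(1834/3843) = 28.50°, so cos θ_c = 0.8788 and tᵢ = 2h cos θ_c/V₁ = 0.0567 s.
At crossover x/V₁ = x/V₂ + tᵢ ⇒ x = tᵢ/(1/V₁ − 1/V₂) = 0.05673/(5.4526e-04 − 2.6021e-04) = 199.03 m.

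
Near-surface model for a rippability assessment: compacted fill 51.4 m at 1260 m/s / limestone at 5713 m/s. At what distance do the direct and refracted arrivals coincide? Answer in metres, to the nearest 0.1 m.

128.6 m

x_cross = 2h·√((V₂+V₁)/(V₂−V₁)).
(V₂+V₁)/(V₂−V₁) = (5713+1260)/(5713−1260) = 1.5659; √ = 1.2514.
x_cross = 2·51.4·1.2514 = 128.64 m.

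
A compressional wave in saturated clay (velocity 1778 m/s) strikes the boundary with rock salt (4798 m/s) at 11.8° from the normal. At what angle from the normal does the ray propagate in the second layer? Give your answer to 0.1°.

Snell's law: sin θ₂ = (V₂/V₁)·sin θ₁ = (4798/1778)·sin 11.8° = 0.5518.
θ₂ = sin⁻¹(0.5518) = 33.49° (from vertical).

33.5°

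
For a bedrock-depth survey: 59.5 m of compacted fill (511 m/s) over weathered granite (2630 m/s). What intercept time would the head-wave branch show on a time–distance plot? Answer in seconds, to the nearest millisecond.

0.228 s

tᵢ = 2h·√(V₂²−V₁²)/(V₁V₂).
√(V₂²−V₁²) = √(2630²−511²) = 2579.9 m/s.
tᵢ = 2·59.5·2579.9/(511·2630) = 0.22844 s.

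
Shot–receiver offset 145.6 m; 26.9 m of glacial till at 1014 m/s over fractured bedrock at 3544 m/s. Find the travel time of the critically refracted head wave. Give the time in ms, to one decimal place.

θ_c = arcsin(V₁/V₂) = arcsin(1014/3544) = 16.63°, cos θ_c = 0.9582.
Intercept time tᵢ = 2h cos θ_c / V₁ = 2·26.9·0.9582/1014 = 0.05084 s.
t = x/V₂ + tᵢ = 145.6/3544 + 0.05084 = 0.09192 s.

91.9 ms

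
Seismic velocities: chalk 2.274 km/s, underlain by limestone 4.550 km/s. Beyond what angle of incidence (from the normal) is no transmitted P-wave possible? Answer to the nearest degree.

30°

Critical incidence: sin θ_c = V₁/V₂ = 2.274/4.550 = 0.4998.
θ_c = arcsin 0.4998 = 29.99°.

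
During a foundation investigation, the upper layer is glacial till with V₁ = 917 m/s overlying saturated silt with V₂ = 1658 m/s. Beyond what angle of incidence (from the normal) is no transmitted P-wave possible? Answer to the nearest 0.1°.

33.6°

Critical incidence: sin θ_c = V₁/V₂ = 917/1658 = 0.5531.
θ_c = arcsin 0.5531 = 33.58°.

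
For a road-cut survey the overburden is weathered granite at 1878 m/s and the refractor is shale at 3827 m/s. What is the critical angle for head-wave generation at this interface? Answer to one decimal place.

At critical incidence the refracted ray runs along the interface (θ₂ = 90°), so sin θ_c = V₁/V₂.
θ_c = arcsin(1878/3827) = arcsin 0.4907 = 29.39°.

29.4°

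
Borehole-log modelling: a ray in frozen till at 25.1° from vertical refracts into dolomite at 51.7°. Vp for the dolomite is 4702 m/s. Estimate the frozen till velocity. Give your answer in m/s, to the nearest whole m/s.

sin 25.1° = 0.4242; sin 51.7° = 0.7848.
V₁ = V₂·(sin θ₁/sin θ₂) = 4702·(0.4242/0.7848) = 2541.60 m/s.

2542 m/s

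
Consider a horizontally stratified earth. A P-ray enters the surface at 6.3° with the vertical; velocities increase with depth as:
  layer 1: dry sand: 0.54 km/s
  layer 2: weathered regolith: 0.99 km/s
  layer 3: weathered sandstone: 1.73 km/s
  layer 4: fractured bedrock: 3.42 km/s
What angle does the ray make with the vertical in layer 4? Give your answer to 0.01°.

Ray parameter p = sin 6.3° / 0.54 = 2.0321e-01 s/km.
sin θ_4 = p·V_4 = 2.0321e-01 × 3.42 = 0.6950.
θ_4 = 44.03° from the vertical.

44.03°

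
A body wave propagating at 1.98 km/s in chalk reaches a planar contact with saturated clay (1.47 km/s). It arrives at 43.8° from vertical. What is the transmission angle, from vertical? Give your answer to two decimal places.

sin θ₁/V₁ = sin θ₂/V₂ ⇒ sin θ₂ = 1.47·sin 43.8°/1.98 = 1.47·0.6921/1.98 = 0.5139.
θ₂ = sin⁻¹(0.5139) = 30.92° (from vertical).

30.92°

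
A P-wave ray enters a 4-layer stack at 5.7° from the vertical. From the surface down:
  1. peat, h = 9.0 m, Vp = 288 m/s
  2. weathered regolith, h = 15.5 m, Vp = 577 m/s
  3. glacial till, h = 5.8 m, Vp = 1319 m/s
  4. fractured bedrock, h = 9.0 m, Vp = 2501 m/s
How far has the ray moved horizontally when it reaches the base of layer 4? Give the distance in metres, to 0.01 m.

22.35 m

p = sin θ₁/V₁ = sin 5.7°/288 = 3.4486e-04 s/m is conserved through the stack.
Layer 1: θ = 5.70°; offset = 9.0·tan 5.70° = 0.8983 m.
Layer 2: sin θ = p·577 = 0.1990 → θ = 11.48°; offset = 15.5·tan 11.48° = 3.1472 m.
Layer 3: sin θ = p·1319 = 0.4549 → θ = 27.06°; offset = 5.8·tan 27.06° = 2.9625 m.
Layer 4: sin θ = p·2501 = 0.8625 → θ = 59.60°; offset = 9.0·tan 59.60° = 15.3389 m.
Summing the layer offsets gives 22.3468 m.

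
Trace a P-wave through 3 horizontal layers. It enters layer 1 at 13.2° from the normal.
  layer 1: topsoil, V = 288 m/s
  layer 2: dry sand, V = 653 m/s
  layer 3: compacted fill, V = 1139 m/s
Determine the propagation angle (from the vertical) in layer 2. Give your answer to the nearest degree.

31°

Ray parameter p = sin 13.2° / 288 = 7.9288e-04 s/m.
sin θ_2 = p·V_2 = 7.9288e-04 × 653 = 0.5178.
θ_2 = arcsin 0.5178 = 31.18°.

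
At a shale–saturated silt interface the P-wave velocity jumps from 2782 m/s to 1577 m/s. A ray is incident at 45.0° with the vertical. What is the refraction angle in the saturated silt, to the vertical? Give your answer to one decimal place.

sin θ₁/V₁ = sin θ₂/V₂ ⇒ sin θ₂ = 1577·sin 45.0°/2782 = 1577·0.7071/2782 = 0.4008.
θ₂ = sin⁻¹(0.4008) = 23.63° (from vertical).

23.6°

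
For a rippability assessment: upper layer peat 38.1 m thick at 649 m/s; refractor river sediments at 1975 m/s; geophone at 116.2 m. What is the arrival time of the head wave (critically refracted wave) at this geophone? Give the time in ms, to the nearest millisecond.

170 ms

t = x/V₂ + 2h·√(V₂²−V₁²)/(V₁V₂).
√(V₂²−V₁²) = √(1975²−649²) = 1865.3 m/s; delay term = 2·38.1·1865.3/(649·1975) = 0.11089 s.
t = 116.2/1975 + 0.11089 = 0.16973 s.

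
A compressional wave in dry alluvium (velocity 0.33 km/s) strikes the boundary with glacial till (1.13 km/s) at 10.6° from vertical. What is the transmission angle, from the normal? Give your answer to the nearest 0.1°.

39.0°

sin θ₁/V₁ = sin θ₂/V₂ ⇒ sin θ₂ = 1.13·sin 10.6°/0.33 = 1.13·0.1840/0.33 = 0.6299.
θ₂ = sin⁻¹(0.6299) = 39.04° (from vertical).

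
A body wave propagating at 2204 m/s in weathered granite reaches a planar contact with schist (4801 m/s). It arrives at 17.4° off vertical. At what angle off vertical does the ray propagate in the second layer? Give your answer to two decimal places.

40.65°

Snell's law: sin θ₂ = (V₂/V₁)·sin θ₁ = (4801/2204)·sin 17.4° = 0.6514.
θ₂ = sin⁻¹(0.6514) = 40.65° (from vertical).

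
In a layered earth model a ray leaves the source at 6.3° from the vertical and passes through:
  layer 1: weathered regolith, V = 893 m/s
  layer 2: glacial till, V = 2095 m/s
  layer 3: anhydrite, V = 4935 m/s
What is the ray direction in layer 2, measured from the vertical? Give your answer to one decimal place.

Ray parameter p = sin 6.3° / 893 = 1.2288e-04 s/m.
sin θ_2 = p·V_2 = 1.2288e-04 × 2095 = 0.2574.
θ_2 = 14.92° from the vertical.

14.9°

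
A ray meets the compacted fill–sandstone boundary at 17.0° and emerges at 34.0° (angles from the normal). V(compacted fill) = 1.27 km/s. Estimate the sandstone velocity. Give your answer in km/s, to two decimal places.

2.43 km/s

Snell's law: sin 17.0°/V₁ = sin 34.0°/V₂.
V₂ = V₁·sin 34.0°/sin 17.0° = 1.27 × 1.9126 = 2.43 km/s.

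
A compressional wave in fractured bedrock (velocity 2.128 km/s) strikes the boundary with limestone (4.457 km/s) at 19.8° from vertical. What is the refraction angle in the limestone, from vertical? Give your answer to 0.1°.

sin θ₁/V₁ = sin θ₂/V₂ ⇒ sin θ₂ = 4.457·sin 19.8°/2.128 = 4.457·0.3387/2.128 = 0.7095.
θ₂ = arcsin 0.7095 = 45.19° from the normal.

45.2°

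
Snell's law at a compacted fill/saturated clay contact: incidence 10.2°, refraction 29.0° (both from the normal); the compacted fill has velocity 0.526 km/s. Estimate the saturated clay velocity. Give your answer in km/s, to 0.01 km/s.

sin 10.2° = 0.1771; sin 29.0° = 0.4848.
V₂ = V₁·(sin θ₂/sin θ₁) = 0.526·(0.4848/0.1771) = 1.44 km/s.

1.44 km/s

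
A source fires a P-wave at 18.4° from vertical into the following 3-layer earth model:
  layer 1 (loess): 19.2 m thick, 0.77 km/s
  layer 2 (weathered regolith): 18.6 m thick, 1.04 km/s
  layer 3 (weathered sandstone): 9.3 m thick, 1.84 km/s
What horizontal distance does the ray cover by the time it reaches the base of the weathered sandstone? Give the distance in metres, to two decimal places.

p = sin θ₁/V₁ = sin 18.4°/0.77 = 4.0993e-01 s/km is conserved through the stack.
Layer 1: θ = 18.40°; offset = 19.2·tan 18.40° = 6.3870 m.
Layer 2: sin θ = p·1.04 = 0.4263 → θ = 25.23°; offset = 18.6·tan 25.23° = 8.7664 m.
Layer 3: sin θ = p·1.84 = 0.7543 → θ = 48.96°; offset = 9.3·tan 48.96° = 10.6842 m.
Total horizontal offset = 25.8376 m.

25.84 m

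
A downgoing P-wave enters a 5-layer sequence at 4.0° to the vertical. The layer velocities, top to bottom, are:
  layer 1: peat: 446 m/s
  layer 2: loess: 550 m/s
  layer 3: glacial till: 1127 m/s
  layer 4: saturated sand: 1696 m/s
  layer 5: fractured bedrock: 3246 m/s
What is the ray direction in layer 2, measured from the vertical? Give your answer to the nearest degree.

Ray parameter p = sin 4.0° / 446 = 1.5640e-04 s/m.
sin θ_2 = p·V_2 = 1.5640e-04 × 550 = 0.0860.
θ_2 = 4.93° from the vertical.

5°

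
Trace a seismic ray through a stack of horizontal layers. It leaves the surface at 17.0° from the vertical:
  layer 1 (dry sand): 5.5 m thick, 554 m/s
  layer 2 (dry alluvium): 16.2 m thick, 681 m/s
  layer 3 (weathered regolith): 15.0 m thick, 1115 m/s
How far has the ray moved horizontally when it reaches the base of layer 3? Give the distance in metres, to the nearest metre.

Ray parameter p = sin 17.0° / 554 m/s = 5.2775e-04 s/m.
Layer 1: θ = 17.00°; offset = 5.5·tan 17.00° = 1.682 m.
Layer 2: sin θ = p·681 = 0.3594 → θ = 21.06°; offset = 16.2·tan 21.06° = 6.239 m.
Layer 3: sin θ = p·1115 = 0.5884 → θ = 36.05°; offset = 15.0·tan 36.05° = 10.917 m.
Summing the layer offsets gives 18.837 m.

19 m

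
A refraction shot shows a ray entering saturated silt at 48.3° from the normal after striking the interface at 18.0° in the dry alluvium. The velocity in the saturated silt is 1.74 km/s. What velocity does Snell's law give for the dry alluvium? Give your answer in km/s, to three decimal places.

Snell's law: sin 18.0°/V₁ = sin 48.3°/V₂.
V₁ = V₂·sin 18.0°/sin 48.3° = 1.74 × 0.4139 = 0.720 km/s.

0.720 km/s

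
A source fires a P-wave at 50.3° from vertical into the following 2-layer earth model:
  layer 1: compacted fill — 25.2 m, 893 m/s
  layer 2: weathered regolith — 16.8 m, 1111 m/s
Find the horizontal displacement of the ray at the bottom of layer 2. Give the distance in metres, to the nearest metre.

86 m

p = sin θ₁/V₁ = sin 50.3°/893 = 8.6159e-04 s/m is conserved through the stack.
Layer 1: θ = 50.30°; offset = 25.2·tan 50.30° = 30.354 m.
Layer 2: sin θ = p·1111 = 0.9572 → θ = 73.18°; offset = 16.8·tan 73.18° = 55.579 m.
Summing the layer offsets gives 85.933 m.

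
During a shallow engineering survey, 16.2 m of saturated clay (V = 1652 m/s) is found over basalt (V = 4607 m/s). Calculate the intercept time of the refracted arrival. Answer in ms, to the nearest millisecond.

18 ms

tᵢ = 2h·√(V₂²−V₁²)/(V₁V₂).
√(V₂²−V₁²) = √(4607²−1652²) = 4300.6 m/s.
tᵢ = 2·16.2·4300.6/(1652·4607) = 0.01831 s.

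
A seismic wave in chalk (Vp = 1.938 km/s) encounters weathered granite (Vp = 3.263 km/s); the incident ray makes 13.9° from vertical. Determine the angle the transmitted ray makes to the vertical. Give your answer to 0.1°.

23.9°

Snell's law: sin θ₂ = (V₂/V₁)·sin θ₁ = (3.263/1.938)·sin 13.9° = 0.4045.
θ₂ = arcsin 0.4045 = 23.86° from the normal.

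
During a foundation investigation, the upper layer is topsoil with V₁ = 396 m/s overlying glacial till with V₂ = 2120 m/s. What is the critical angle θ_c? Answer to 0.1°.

Critical incidence: sin θ_c = V₁/V₂ = 396/2120 = 0.1868.
θ_c = arcsin 0.1868 = 10.77°.

10.8°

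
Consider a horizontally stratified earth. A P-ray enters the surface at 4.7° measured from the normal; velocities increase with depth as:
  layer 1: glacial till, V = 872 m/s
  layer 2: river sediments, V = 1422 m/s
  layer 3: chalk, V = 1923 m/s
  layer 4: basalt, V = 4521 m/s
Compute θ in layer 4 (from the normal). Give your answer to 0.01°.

Ray parameter p = sin 4.7° / 872 = 9.3966e-05 s/m.
sin θ_4 = p·V_4 = 9.3966e-05 × 4521 = 0.4248.
θ_4 = 25.14° from the vertical.

25.14°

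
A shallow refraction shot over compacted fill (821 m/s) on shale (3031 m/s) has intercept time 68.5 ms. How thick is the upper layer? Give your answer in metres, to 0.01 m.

h = tᵢ·V₁·V₂ / (2·√(V₂²−V₁²)).
√(V₂²−V₁²) = √(3031² − 821²) = 2917.7 m/s.
h = 0.0685 s × 821 × 3031 / (2 × 2917.7) = 29.21 m.

29.21 m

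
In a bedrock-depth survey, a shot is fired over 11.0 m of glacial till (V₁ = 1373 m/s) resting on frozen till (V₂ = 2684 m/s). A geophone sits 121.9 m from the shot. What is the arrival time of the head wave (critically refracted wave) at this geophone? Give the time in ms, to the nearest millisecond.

59 ms

t = x/V₂ + 2h·√(V₂²−V₁²)/(V₁V₂).
√(V₂²−V₁²) = √(2684²−1373²) = 2306.2 m/s; delay term = 2·11.0·2306.2/(1373·2684) = 0.01377 s.
t = 121.9/2684 + 0.01377 = 0.05919 s.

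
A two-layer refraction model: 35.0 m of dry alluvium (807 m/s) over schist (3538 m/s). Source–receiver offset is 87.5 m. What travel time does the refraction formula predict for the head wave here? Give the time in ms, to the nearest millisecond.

θ_c = arcsin(V₁/V₂) = arcsin(807/3538) = 13.18°, cos θ_c = 0.9736.
Intercept time tᵢ = 2h cos θ_c / V₁ = 2·35.0·0.9736/807 = 0.08445 s.
t = x/V₂ + tᵢ = 87.5/3538 + 0.08445 = 0.10919 s.

109 ms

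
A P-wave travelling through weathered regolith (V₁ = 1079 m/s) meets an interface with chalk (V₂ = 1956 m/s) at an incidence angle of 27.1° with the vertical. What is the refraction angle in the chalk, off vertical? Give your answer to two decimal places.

55.67°

sin θ₁/V₁ = sin θ₂/V₂ ⇒ sin θ₂ = 1956·sin 27.1°/1079 = 1956·0.4555/1079 = 0.8258.
θ₂ = sin⁻¹(0.8258) = 55.67° (from vertical).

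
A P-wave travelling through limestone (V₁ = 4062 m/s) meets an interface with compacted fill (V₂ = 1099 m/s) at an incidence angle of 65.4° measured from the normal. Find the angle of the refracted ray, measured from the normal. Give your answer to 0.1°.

14.2°

sin θ₁/V₁ = sin θ₂/V₂ ⇒ sin θ₂ = 1099·sin 65.4°/4062 = 1099·0.9092/4062 = 0.2460.
θ₂ = sin⁻¹(0.2460) = 14.24° (from vertical).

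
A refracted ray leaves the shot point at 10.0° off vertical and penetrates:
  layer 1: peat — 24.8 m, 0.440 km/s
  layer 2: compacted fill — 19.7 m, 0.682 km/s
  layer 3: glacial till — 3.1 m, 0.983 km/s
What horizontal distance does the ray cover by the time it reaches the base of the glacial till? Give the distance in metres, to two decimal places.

Apply Snell's law at each interface; in layer i the horizontal offset is hᵢ·tan θᵢ.
Layer 1: θ = 10.00°; offset = 24.8·tan 10.00° = 4.3729 m.
Layer 2: sin θ = 0.682·sin 10.0°/0.440 = 0.2692, θ = 15.61°; offset = 19.7·tan 15.61° = 5.5055 m.
Layer 3: sin θ = 0.983·sin 10.0°/0.440 = 0.3879, θ = 22.83°; offset = 3.1·tan 22.83° = 1.3048 m.
Σ offsets = 11.1832 m.

11.18 m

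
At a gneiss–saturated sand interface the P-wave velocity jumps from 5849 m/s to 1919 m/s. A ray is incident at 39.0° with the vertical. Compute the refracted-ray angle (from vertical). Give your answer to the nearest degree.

Snell's law: sin θ₂ = (V₂/V₁)·sin θ₁ = (1919/5849)·sin 39.0° = 0.2065.
θ₂ = sin⁻¹(0.2065) = 11.92° (from vertical).

12°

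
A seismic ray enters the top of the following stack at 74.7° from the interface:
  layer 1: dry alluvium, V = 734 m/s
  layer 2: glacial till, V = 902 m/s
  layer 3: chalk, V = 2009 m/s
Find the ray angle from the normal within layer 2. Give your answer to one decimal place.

From the normal: θ₁ = 90° − 74.7° = 15.3°.
Ray parameter p = sin 15.3° / 734 = 3.5950e-04 s/m.
sin θ_2 = p·V_2 = 3.5950e-04 × 902 = 0.3243.
θ_2 = 18.92° from the vertical.

18.9°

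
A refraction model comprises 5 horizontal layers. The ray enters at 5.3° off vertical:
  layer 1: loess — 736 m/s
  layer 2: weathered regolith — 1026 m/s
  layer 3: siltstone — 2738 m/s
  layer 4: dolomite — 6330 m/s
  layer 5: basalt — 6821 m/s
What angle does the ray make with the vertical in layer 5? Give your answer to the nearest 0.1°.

58.9°

Snell's law across each interface conserves sin θ / V, so sin θ_5 = V_5·sin θ₁/V₁.
sin θ_5 = 6821 × sin 5.3° / 736 = 0.8561.
θ_5 = 58.88° from the vertical.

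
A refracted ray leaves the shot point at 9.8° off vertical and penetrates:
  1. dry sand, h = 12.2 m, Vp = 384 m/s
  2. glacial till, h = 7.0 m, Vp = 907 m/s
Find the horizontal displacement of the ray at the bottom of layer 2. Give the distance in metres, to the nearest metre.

5 m

p = sin θ₁/V₁ = sin 9.8°/384 = 4.4325e-04 s/m is conserved through the stack.
Layer 1: θ = 9.80°; offset = 12.2·tan 9.80° = 2.107 m.
Layer 2: sin θ = p·907 = 0.4020 → θ = 23.71°; offset = 7.0·tan 23.71° = 3.074 m.
Summing the layer offsets gives 5.181 m.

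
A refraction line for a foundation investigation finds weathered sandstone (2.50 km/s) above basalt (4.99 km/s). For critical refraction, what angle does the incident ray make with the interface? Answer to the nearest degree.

At critical incidence the refracted ray runs along the interface (θ₂ = 90°), so sin θ_c = V₁/V₂.
θ_c = arcsin(2.50/4.99) = arcsin 0.5010 = 30.07°.
Measured from the interface: 90° − 30.07° = 59.93°.

60°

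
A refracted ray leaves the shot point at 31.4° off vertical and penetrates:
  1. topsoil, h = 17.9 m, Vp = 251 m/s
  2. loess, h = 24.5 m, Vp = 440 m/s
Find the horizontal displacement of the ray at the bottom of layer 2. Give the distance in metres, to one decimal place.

65.9 m

Ray parameter p = sin 31.4° / 251 m/s = 2.0757e-03 s/m.
Layer 1: θ = 31.40°; offset = 17.9·tan 31.40° = 10.926 m.
Layer 2: sin θ = p·440 = 0.9133 → θ = 65.97°; offset = 24.5·tan 65.97° = 54.947 m.
Total horizontal offset = 65.873 m.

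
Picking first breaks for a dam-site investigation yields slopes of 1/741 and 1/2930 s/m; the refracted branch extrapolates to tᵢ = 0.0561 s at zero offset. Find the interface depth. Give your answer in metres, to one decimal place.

21.5 m

h = tᵢ·V₁·V₂ / (2·√(V₂²−V₁²)).
√(V₂²−V₁²) = √(2930² − 741²) = 2834.8 m/s.
h = 0.0561 s × 741 × 2930 / (2 × 2834.8) = 21.48 m.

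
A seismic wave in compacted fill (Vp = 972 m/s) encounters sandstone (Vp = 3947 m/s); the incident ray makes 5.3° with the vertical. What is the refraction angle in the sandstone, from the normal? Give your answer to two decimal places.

Snell's law: sin θ₂ = (V₂/V₁)·sin θ₁ = (3947/972)·sin 5.3° = 0.3751.
θ₂ = sin⁻¹(0.3751) = 22.03° (from vertical).

22.03°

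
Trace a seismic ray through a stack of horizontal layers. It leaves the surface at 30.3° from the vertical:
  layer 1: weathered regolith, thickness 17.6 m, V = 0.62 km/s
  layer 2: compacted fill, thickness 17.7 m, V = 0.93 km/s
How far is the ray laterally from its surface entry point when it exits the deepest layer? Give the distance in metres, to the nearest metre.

31 m

p = sin θ₁/V₁ = sin 30.3°/0.62 = 8.1375e-01 s/km is conserved through the stack.
Layer 1: θ = 30.30°; offset = 17.6·tan 30.30° = 10.285 m.
Layer 2: sin θ = p·0.93 = 0.7568 → θ = 49.18°; offset = 17.7·tan 49.18° = 20.493 m.
Σ offsets = 30.777 m.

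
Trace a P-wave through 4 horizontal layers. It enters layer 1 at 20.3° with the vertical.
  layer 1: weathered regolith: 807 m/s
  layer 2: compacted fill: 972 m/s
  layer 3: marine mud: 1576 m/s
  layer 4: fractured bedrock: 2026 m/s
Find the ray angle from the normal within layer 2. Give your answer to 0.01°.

24.70°

Ray parameter p = sin 20.3° / 807 = 4.2991e-04 s/m.
sin θ_2 = p·V_2 = 4.2991e-04 × 972 = 0.4179.
θ_2 = arcsin 0.4179 = 24.70°.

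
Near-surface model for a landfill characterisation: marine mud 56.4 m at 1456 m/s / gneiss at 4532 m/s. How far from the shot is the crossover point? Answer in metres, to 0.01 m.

x_cross = 2h·√((V₂+V₁)/(V₂−V₁)).
(V₂+V₁)/(V₂−V₁) = (4532+1456)/(4532−1456) = 1.9467; √ = 1.3952.
x_cross = 2·56.4·1.3952 = 157.38 m.

157.38 m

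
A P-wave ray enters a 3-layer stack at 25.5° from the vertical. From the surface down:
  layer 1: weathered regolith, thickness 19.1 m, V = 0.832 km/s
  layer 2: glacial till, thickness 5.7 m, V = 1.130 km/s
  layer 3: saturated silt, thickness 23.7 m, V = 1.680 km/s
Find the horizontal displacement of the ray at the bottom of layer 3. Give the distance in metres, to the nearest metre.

Ray parameter p = sin 25.5° / 0.832 km/s = 5.1744e-01 s/km.
Layer 1: θ = 25.50°; offset = 19.1·tan 25.50° = 9.110 m.
Layer 2: sin θ = p·1.130 = 0.5847 → θ = 35.78°; offset = 5.7·tan 35.78° = 4.108 m.
Layer 3: sin θ = p·1.680 = 0.8693 → θ = 60.38°; offset = 23.7·tan 60.38° = 41.681 m.
Total horizontal offset = 54.900 m.

55 m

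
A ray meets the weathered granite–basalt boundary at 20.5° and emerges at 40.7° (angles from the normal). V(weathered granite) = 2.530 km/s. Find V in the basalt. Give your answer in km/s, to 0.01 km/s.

4.71 km/s

Snell's law: sin 20.5°/V₁ = sin 40.7°/V₂.
V₂ = V₁·sin 40.7°/sin 20.5° = 2.530 × 1.8620 = 4.71 km/s.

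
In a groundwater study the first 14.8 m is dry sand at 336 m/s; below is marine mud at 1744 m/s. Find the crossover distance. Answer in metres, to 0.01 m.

35.98 m

θ_c = arcsin(336/1744) = 11.11°, so cos θ_c = 0.9813 and tᵢ = 2h cos θ_c/V₁ = 0.0864 s.
At crossover x/V₁ = x/V₂ + tᵢ ⇒ x = tᵢ/(1/V₁ − 1/V₂) = 0.08644/(2.9762e-03 − 5.7339e-04) = 35.98 m.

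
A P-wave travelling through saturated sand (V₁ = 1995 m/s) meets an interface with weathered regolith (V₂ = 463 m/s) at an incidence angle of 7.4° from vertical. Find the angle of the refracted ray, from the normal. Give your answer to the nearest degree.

2°

sin θ₁/V₁ = sin θ₂/V₂ ⇒ sin θ₂ = 463·sin 7.4°/1995 = 463·0.1288/1995 = 0.0299.
θ₂ = sin⁻¹(0.0299) = 1.71° (from vertical).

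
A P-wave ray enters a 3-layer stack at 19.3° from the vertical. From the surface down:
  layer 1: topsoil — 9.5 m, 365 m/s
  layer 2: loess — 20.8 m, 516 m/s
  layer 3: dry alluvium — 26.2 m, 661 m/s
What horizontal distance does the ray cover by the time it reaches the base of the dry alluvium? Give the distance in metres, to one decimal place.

Ray parameter p = sin 19.3° / 365 m/s = 9.0552e-04 s/m.
Layer 1: θ = 19.30°; offset = 9.5·tan 19.30° = 3.327 m.
Layer 2: sin θ = p·516 = 0.4672 → θ = 27.86°; offset = 20.8·tan 27.86° = 10.992 m.
Layer 3: sin θ = p·661 = 0.5985 → θ = 36.77°; offset = 26.2·tan 36.77° = 19.576 m.
Summing the layer offsets gives 33.895 m.

33.9 m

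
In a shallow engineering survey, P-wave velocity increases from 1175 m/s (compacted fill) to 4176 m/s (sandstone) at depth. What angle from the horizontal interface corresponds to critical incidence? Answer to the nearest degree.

At critical incidence the refracted ray runs along the interface (θ₂ = 90°), so sin θ_c = V₁/V₂.
θ_c = arcsin(1175/4176) = arcsin 0.2814 = 16.34°.
Measured from the interface: 90° − 16.34° = 73.66°.

74°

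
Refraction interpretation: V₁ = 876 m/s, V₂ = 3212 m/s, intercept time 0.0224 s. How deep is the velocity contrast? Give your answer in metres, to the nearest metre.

10 m

θ_c = arcsin(876/3212) = 15.83°; cos θ_c = 0.9621.
tᵢ = 2h cos θ_c/V₁ ⇒ h = tᵢ·V₁/(2 cos θ_c) = 0.0224·876/(2·0.9621) = 10.20 m.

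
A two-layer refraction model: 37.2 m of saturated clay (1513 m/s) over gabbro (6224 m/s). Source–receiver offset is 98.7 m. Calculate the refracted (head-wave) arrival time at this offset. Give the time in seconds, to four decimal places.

θ_c = arcsin(V₁/V₂) = arcsin(1513/6224) = 14.07°, cos θ_c = 0.9700.
Intercept time tᵢ = 2h cos θ_c / V₁ = 2·37.2·0.9700/1513 = 0.04770 s.
t = x/V₂ + tᵢ = 98.7/6224 + 0.04770 = 0.06356 s.

0.0636 s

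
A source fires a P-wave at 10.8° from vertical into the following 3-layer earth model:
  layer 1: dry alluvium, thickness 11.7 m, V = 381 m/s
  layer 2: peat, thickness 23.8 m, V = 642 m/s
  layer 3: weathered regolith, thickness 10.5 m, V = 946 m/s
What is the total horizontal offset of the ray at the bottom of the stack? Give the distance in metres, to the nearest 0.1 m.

p = sin θ₁/V₁ = sin 10.8°/381 = 4.9181e-04 s/m is conserved through the stack.
Layer 1: θ = 10.80°; offset = 11.7·tan 10.80° = 2.232 m.
Layer 2: sin θ = p·642 = 0.3157 → θ = 18.41°; offset = 23.8·tan 18.41° = 7.920 m.
Layer 3: sin θ = p·946 = 0.4653 → θ = 27.73°; offset = 10.5·tan 27.73° = 5.519 m.
Σ offsets = 15.671 m.

15.7 m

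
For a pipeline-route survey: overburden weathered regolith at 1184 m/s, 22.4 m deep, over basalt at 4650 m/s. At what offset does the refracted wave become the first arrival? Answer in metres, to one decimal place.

58.1 m

θ_c = arcsin(1184/4650) = 14.75°, so cos θ_c = 0.9670 and tᵢ = 2h cos θ_c/V₁ = 0.0366 s.
At crossover x/V₁ = x/V₂ + tᵢ ⇒ x = tᵢ/(1/V₁ − 1/V₂) = 0.03659/(8.4459e-04 − 2.1505e-04) = 58.12 m.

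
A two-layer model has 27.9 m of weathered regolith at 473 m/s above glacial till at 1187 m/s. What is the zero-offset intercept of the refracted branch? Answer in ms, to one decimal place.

tᵢ = 2h·√(V₂²−V₁²)/(V₁V₂).
√(V₂²−V₁²) = √(1187²−473²) = 1088.7 m/s.
tᵢ = 2·27.9·1088.7/(473·1187) = 0.10820 s.

108.2 ms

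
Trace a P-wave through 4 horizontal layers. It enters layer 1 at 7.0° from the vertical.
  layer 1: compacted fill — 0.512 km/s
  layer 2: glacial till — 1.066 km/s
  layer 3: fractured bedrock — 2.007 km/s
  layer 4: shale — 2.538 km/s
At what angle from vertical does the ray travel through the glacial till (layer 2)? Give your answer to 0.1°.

14.7°

Ray parameter p = sin 7.0° / 0.512 = 2.3803e-01 s/km.
sin θ_2 = p·V_2 = 2.3803e-01 × 1.066 = 0.2537.
θ_2 = 14.70° from the vertical.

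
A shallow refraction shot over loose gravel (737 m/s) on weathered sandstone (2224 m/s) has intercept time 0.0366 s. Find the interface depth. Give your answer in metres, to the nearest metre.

14 m

θ_c = arcsin(737/2224) = 19.35°; cos θ_c = 0.9435.
tᵢ = 2h cos θ_c/V₁ ⇒ h = tᵢ·V₁/(2 cos θ_c) = 0.0366·737/(2·0.9435) = 14.29 m.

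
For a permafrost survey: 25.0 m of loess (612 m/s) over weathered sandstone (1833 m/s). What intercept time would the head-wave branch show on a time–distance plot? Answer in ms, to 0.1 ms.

tᵢ = 2h·√(V₂²−V₁²)/(V₁V₂).
√(V₂²−V₁²) = √(1833²−612²) = 1727.8 m/s.
tᵢ = 2·25.0·1727.8/(612·1833) = 0.07701 s.

77.0 ms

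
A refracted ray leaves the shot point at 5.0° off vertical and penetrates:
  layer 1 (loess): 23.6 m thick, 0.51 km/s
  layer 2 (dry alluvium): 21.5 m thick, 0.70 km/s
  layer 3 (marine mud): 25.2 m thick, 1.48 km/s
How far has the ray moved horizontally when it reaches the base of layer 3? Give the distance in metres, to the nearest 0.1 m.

11.2 m

p = sin θ₁/V₁ = sin 5.0°/0.51 = 1.7089e-01 s/km is conserved through the stack.
Layer 1: θ = 5.00°; offset = 23.6·tan 5.00° = 2.065 m.
Layer 2: sin θ = p·0.70 = 0.1196 → θ = 6.87°; offset = 21.5·tan 6.87° = 2.591 m.
Layer 3: sin θ = p·1.48 = 0.2529 → θ = 14.65°; offset = 25.2·tan 14.65° = 6.588 m.
Summing the layer offsets gives 11.243 m.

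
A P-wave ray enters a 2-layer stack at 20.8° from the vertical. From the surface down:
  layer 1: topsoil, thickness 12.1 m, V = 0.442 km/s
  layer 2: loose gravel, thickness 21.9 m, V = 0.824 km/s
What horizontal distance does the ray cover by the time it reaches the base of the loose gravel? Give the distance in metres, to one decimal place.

p = sin θ₁/V₁ = sin 20.8°/0.442 = 8.0341e-01 s/km is conserved through the stack.
Layer 1: θ = 20.80°; offset = 12.1·tan 20.80° = 4.596 m.
Layer 2: sin θ = p·0.824 = 0.6620 → θ = 41.45°; offset = 21.9·tan 41.45° = 19.344 m.
Total horizontal offset = 23.940 m.

23.9 m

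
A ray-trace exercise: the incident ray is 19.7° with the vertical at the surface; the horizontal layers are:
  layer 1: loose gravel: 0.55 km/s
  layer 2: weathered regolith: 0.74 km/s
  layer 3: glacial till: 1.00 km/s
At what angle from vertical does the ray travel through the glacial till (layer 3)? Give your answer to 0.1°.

Snell's law across each interface conserves sin θ / V, so sin θ_3 = V_3·sin θ₁/V₁.
sin θ_3 = 1.00 × sin 19.7° / 0.55 = 0.6129.
θ_3 = arcsin 0.6129 = 37.80°.

37.8°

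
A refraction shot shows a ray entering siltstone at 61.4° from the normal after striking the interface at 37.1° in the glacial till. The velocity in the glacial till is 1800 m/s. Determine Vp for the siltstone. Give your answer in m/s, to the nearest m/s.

Snell's law: sin 37.1°/V₁ = sin 61.4°/V₂.
V₂ = V₁·sin 61.4°/sin 37.1° = 1800 × 1.4555 = 2619.94 m/s.

2620 m/s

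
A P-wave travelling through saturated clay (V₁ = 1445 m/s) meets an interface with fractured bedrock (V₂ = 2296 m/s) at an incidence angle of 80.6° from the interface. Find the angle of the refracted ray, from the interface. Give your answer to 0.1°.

Angle from the normal: 90° − 80.6° = 9.4°.
sin θ₁/V₁ = sin θ₂/V₂ ⇒ sin θ₂ = 2296·sin 9.4°/1445 = 2296·0.1633/1445 = 0.2595.
θ₂ = sin⁻¹(0.2595) = 15.04° (from vertical).
From the interface: 90° − 15.04° = 74.96°.

75.0°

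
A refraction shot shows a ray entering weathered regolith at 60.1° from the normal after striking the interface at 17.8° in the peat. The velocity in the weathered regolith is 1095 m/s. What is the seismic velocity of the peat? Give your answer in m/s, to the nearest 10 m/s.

390 m/s

sin 17.8° = 0.3057; sin 60.1° = 0.8669.
V₁ = V₂·(sin θ₁/sin θ₂) = 1095·(0.3057/0.8669) = 386.13 m/s.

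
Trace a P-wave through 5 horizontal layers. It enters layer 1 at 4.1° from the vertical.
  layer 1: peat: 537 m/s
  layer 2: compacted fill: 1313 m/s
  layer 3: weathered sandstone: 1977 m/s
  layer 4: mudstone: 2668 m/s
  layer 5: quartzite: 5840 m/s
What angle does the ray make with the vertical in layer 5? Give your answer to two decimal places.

51.04°

Ray parameter p = sin 4.1° / 537 = 1.3314e-04 s/m.
sin θ_5 = p·V_5 = 1.3314e-04 × 5840 = 0.7776.
θ_5 = arcsin 0.7776 = 51.04°.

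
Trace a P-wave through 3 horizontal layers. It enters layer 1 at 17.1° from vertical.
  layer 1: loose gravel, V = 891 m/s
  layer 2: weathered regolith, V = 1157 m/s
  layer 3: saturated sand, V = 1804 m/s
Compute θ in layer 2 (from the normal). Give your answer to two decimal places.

Ray parameter p = sin 17.1° / 891 = 3.3001e-04 s/m.
sin θ_2 = p·V_2 = 3.3001e-04 × 1157 = 0.3818.
θ_2 = arcsin 0.3818 = 22.45°.

22.45°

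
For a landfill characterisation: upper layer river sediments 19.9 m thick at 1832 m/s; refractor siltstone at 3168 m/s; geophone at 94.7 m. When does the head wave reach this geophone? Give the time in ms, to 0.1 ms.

θ_c = arcsin(V₁/V₂) = arcsin(1832/3168) = 35.33°, cos θ_c = 0.8158.
Intercept time tᵢ = 2h cos θ_c / V₁ = 2·19.9·0.8158/1832 = 0.01772 s.
t = x/V₂ + tᵢ = 94.7/3168 + 0.01772 = 0.04762 s.

47.6 ms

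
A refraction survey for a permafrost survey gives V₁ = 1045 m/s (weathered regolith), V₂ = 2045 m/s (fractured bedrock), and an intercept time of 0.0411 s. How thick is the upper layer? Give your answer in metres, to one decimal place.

h = tᵢ·V₁·V₂ / (2·√(V₂²−V₁²)).
√(V₂²−V₁²) = √(2045² − 1045²) = 1757.8 m/s.
h = 0.0411 s × 1045 × 2045 / (2 × 1757.8) = 24.98 m.

25.0 m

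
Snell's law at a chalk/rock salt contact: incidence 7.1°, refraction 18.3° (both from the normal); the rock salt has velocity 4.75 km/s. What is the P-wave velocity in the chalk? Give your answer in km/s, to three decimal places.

sin 7.1° = 0.1236; sin 18.3° = 0.3140.
V₁ = V₂·(sin θ₁/sin θ₂) = 4.75·(0.1236/0.3140) = 1.870 km/s.

1.870 km/s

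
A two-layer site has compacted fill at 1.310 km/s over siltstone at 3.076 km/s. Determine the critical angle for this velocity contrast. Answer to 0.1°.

At critical incidence the refracted ray runs along the interface (θ₂ = 90°), so sin θ_c = V₁/V₂.
θ_c = arcsin(1.310/3.076) = arcsin 0.4259 = 25.21°.

25.2°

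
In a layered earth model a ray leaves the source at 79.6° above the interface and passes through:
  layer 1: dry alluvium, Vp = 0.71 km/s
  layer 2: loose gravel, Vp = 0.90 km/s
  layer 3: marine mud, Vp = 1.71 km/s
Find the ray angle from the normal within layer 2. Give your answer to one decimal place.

From the normal: θ₁ = 90° − 79.6° = 10.4°.
Snell's law across each interface conserves sin θ / V, so sin θ_2 = V_2·sin θ₁/V₁.
sin θ_2 = 0.90 × sin 10.4° / 0.71 = 0.2288.
θ_2 = 13.23° from the vertical.

13.2°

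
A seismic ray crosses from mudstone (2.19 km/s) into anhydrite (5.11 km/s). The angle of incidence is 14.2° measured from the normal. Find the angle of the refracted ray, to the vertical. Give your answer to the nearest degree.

sin θ₁/V₁ = sin θ₂/V₂ ⇒ sin θ₂ = 5.11·sin 14.2°/2.19 = 5.11·0.2453/2.19 = 0.5724.
θ₂ = arcsin 0.5724 = 34.92° from the normal.

35°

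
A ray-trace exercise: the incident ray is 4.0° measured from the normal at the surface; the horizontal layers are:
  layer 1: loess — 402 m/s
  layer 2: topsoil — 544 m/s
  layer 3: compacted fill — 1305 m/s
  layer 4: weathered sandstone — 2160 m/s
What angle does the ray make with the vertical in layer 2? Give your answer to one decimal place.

Ray parameter p = sin 4.0° / 402 = 1.7352e-04 s/m.
sin θ_2 = p·V_2 = 1.7352e-04 × 544 = 0.0944.
θ_2 = arcsin 0.0944 = 5.42°.

5.4°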